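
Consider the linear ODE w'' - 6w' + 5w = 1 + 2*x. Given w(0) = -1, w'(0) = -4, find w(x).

Characteristic equation r² - 6r + 5 = 0 factors as (r - 5)(r - 1) = 0, so r = 5, 1.
Hence w_h = C1*exp(5*x) + C2*exp(x).
For the particular solution try w_p = A0 + A1*x. Substituting and matching coefficients of each power of x gives A0 = 17/25, A1 = 2/5, so w_p = 17/25 + 2*x/5.
General solution: w = 17/25 + 2*x/5 + C1*exp(5*x) + C2*exp(x).
Apply the initial conditions: w(0) = 17/25 + C1 + C2 = -1 and w'(0) = 2/5 + C2 + 5*C1 = -4. Solving gives C1 = -17/25, C2 = -1.

w = 17/25 - exp(x) - 17*exp(5*x)/25 + 2*x/5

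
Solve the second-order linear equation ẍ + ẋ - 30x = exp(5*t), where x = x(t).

x = C1*exp(5*t) + C2*exp(-6*t) + t*exp(5*t)/11

Characteristic equation r² + r - 30 = 0 factors as (r - 5)(r + 6) = 0, so r = 5, -6.
Hence x_h = C1*exp(5*t) + C2*exp(-6*t).
Since exp(5*t) solves the homogeneous equation (r = 5 is a root of multiplicity 1), multiply the trial by t. Try x_p = A*t*exp(5*t). Substituting into the equation and dividing by exp(5*t) gives A = 1/11, so x_p = t*exp(5*t)/11.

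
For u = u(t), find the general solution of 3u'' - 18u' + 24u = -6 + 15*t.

Divide through by 3: u'' - 6u' + 8u = -2 + 5*t.
Characteristic equation r² - 6r + 8 = 0 factors as (r - 4)(r - 2) = 0, so r = 4, 2.
Hence u_h = C1*exp(4*t) + C2*exp(2*t).
For the particular solution try u_p = A0 + A1*t. Substituting and matching coefficients of each power of t gives A0 = 7/32, A1 = 5/8, so u_p = 7/32 + 5*t/8.

u = 7/32 + 5*t/8 + C1*exp(4*t) + C2*exp(2*t)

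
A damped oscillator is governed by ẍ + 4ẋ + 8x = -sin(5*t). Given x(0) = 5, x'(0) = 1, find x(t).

x = 17*sin(5*t)/689 + 20*cos(5*t)/689 + 3425*cos(2*t)*exp(-2*t)/689 + 3727*exp(-2*t)*sin(2*t)/689

Characteristic equation r² + 4r + 8 = 0 has discriminant (4)² - 4·(8) = -16 < 0, so r = -2 ± 2i.
Hence x_h = C1*cos(2*t)*exp(-2*t) + C2*exp(-2*t)*sin(2*t).
Try x_p = A*cos(5*t) + B*sin(5*t). Substituting and equating the coefficients of cos(5t) and sin(5t) gives A = 20/689, B = 17/689, so x_p = 17*sin(5*t)/689 + 20*cos(5*t)/689.
General solution: x = 17*sin(5*t)/689 + 20*cos(5*t)/689 + C1*cos(2*t)*exp(-2*t) + C2*exp(-2*t)*sin(2*t).
Apply the initial conditions: x(0) = 20/689 + C1 = 5 and x'(0) = 85/689 - 2*C1 + 2*C2 = 1. Solving gives C1 = 3425/689, C2 = 3727/689.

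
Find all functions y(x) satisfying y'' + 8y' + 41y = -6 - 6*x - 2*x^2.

Characteristic equation r² + 8r + 41 = 0 has discriminant (8)² - 4·(41) = -100 < 0, so r = -4 ± 5i.
Hence y_h = C1*cos(5*x)*exp(-4*x) + C2*exp(-4*x)*sin(5*x).
For the particular solution try y_p = A0 + A1*x + A2*x^2. Substituting and matching coefficients of each power of x gives A0 = -8210/68921, A1 = -214/1681, A2 = -2/41, so y_p = -8210/68921 - 214*x/1681 - 2*x^2/41.

y = -8210/68921 - 214*x/1681 - 2*x**2/41 + C1*cos(5*x)*exp(-4*x) + C2*exp(-4*x)*sin(5*x)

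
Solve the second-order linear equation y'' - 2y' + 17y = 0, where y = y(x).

y = C1*cos(4*x)*exp(x) + C2*exp(x)*sin(4*x)

Characteristic equation r² - 2r + 17 = 0 has discriminant (-2)² - 4·(17) = -64 < 0, so r = 1 ± 4i.
Hence y_h = C1*cos(4*x)*exp(x) + C2*exp(x)*sin(4*x).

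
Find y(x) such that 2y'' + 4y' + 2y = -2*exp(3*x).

Divide through by 2: y'' + 2y' + y = -exp(3*x).
Characteristic equation r² + 2r + 1 = 0 has discriminant (2)² - 4·(1) = 0, so r = -1 is a repeated root.
Hence y_h = (C1 + C2*x)*exp(-x).
Try y_p = A*exp(3*x). Substituting into the equation and dividing by exp(3*x) gives A = -1/16, so y_p = -exp(3*x)/16.

y = -exp(3*x)/16 + C1*exp(-x) + C2*x*exp(-x)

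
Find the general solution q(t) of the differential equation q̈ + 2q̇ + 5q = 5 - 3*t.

Characteristic equation r² + 2r + 5 = 0 has discriminant (2)² - 4·(5) = -16 < 0, so r = -1 ± 2i.
Hence q_h = C1*cos(2*t)*exp(-t) + C2*exp(-t)*sin(2*t).
For the particular solution try q_p = A0 + A1*t. Substituting and matching coefficients of each power of t gives A0 = 31/25, A1 = -3/5, so q_p = 31/25 - 3*t/5.

q = 31/25 - 3*t/5 + C1*cos(2*t)*exp(-t) + C2*exp(-t)*sin(2*t)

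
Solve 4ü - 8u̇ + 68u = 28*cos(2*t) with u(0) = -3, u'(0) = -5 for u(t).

u = -28*sin(2*t)/185 + 91*cos(2*t)/185 - 646*cos(4*t)*exp(t)/185 - 223*exp(t)*sin(4*t)/740

Divide through by 4: u'' - 2u' + 17u = 7*cos(2*t).
Characteristic equation r² - 2r + 17 = 0 has discriminant (-2)² - 4·(17) = -64 < 0, so r = 1 ± 4i.
Hence u_h = C1*cos(4*t)*exp(t) + C2*exp(t)*sin(4*t).
Try u_p = A*cos(2*t) + B*sin(2*t). Substituting and equating the coefficients of cos(2t) and sin(2t) gives A = 91/185, B = -28/185, so u_p = -28*sin(2*t)/185 + 91*cos(2*t)/185.
General solution: u = -28*sin(2*t)/185 + 91*cos(2*t)/185 + C1*cos(4*t)*exp(t) + C2*exp(t)*sin(4*t).
Apply the initial conditions: u(0) = 91/185 + C1 = -3 and u'(0) = -56/185 + C1 + 4*C2 = -5. Solving gives C1 = -646/185, C2 = -223/740.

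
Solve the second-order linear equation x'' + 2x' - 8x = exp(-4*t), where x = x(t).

Characteristic equation r² + 2r - 8 = 0 factors as (r + 4)(r - 2) = 0, so r = -4, 2.
Hence x_h = C1*exp(-4*t) + C2*exp(2*t).
Since exp(-4*t) solves the homogeneous equation (r = -4 is a root of multiplicity 1), multiply the trial by t. Try x_p = A*t*exp(-4*t). Substituting into the equation and dividing by exp(-4*t) gives A = -1/6, so x_p = -t*exp(-4*t)/6.

x = C1*exp(-4*t) + C2*exp(2*t) - t*exp(-4*t)/6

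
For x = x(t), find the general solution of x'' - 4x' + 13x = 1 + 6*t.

x = 37/169 + 6*t/13 + C1*cos(3*t)*exp(2*t) + C2*exp(2*t)*sin(3*t)

Characteristic equation r² - 4r + 13 = 0 has discriminant (-4)² - 4·(13) = -36 < 0, so r = 2 ± 3i.
Hence x_h = C1*cos(3*t)*exp(2*t) + C2*exp(2*t)*sin(3*t).
For the particular solution try x_p = A0 + A1*t. Substituting and matching coefficients of each power of t gives A0 = 37/169, A1 = 6/13, so x_p = 37/169 + 6*t/13.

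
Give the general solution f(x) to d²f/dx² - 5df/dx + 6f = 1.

Characteristic equation r² - 5r + 6 = 0 factors as (r - 3)(r - 2) = 0, so r = 3, 2.
Hence f_h = C1*exp(3*x) + C2*exp(2*x).
For the particular solution try f_p = A0. Substituting and matching coefficients of each power of x gives A0 = 1/6, so f_p = 1/6.

f = 1/6 + C1*exp(3*x) + C2*exp(2*x)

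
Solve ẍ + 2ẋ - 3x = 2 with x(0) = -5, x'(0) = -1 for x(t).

Characteristic equation r² + 2r - 3 = 0 factors as (r + 3)(r - 1) = 0, so r = -3, 1.
Hence x_h = C1*exp(-3*t) + C2*exp(t).
For the particular solution try x_p = A0. Substituting and matching coefficients of each power of t gives A0 = -2/3, so x_p = -2/3.
General solution: x = -2/3 + C1*exp(-3*t) + C2*exp(t).
Apply the initial conditions: x(0) = -2/3 + C1 + C2 = -5 and x'(0) = C2 - 3*C1 = -1. Solving gives C1 = -5/6, C2 = -7/2.

x = -2/3 - 7*exp(t)/2 - 5*exp(-3*t)/6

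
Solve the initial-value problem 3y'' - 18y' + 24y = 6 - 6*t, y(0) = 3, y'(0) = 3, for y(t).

y = 1/16 - 21*exp(4*t)/16 - t/4 + 17*exp(2*t)/4

Divide through by 3: y'' - 6y' + 8y = 2 - 2*t.
Characteristic equation r² - 6r + 8 = 0 factors as (r - 4)(r - 2) = 0, so r = 4, 2.
Hence y_h = C1*exp(4*t) + C2*exp(2*t).
For the particular solution try y_p = A0 + A1*t. Substituting and matching coefficients of each power of t gives A0 = 1/16, A1 = -1/4, so y_p = 1/16 - t/4.
General solution: y = 1/16 - t/4 + C1*exp(4*t) + C2*exp(2*t).
Apply the initial conditions: y(0) = 1/16 + C1 + C2 = 3 and y'(0) = -1/4 + 2*C2 + 4*C1 = 3. Solving gives C1 = -21/16, C2 = 17/4.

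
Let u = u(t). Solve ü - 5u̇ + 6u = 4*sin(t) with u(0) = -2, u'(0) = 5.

Characteristic equation r² - 5r + 6 = 0 factors as (r - 2)(r - 3) = 0, so r = 2, 3.
Hence u_h = C1*exp(2*t) + C2*exp(3*t).
Try u_p = A*cos(t) + B*sin(t). Substituting and equating the coefficients of cos(t) and sin(t) gives A = 2/5, B = 2/5, so u_p = 2*cos(t)/5 + 2*sin(t)/5.
General solution: u = 2*cos(t)/5 + 2*sin(t)/5 + C1*exp(2*t) + C2*exp(3*t).
Apply the initial conditions: u(0) = 2/5 + C1 + C2 = -2 and u'(0) = 2/5 + 2*C1 + 3*C2 = 5. Solving gives C1 = -59/5, C2 = 47/5.

u = -59*exp(2*t)/5 + 2*cos(t)/5 + 2*sin(t)/5 + 47*exp(3*t)/5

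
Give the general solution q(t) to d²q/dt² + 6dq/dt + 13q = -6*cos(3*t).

Characteristic equation r² + 6r + 13 = 0 has discriminant (6)² - 4·(13) = -16 < 0, so r = -3 ± 2i.
Hence q_h = C1*cos(2*t)*exp(-3*t) + C2*exp(-3*t)*sin(2*t).
Try q_p = A*cos(3*t) + B*sin(3*t). Substituting and equating the coefficients of cos(3t) and sin(3t) gives A = -6/85, B = -27/85, so q_p = -27*sin(3*t)/85 - 6*cos(3*t)/85.

q = -27*sin(3*t)/85 - 6*cos(3*t)/85 + C1*cos(2*t)*exp(-3*t) + C2*exp(-3*t)*sin(2*t)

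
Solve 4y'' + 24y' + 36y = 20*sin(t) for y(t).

Divide through by 4: y'' + 6y' + 9y = 5*sin(t).
Characteristic equation r² + 6r + 9 = 0 has discriminant (6)² - 4·(9) = 0, so r = -3 is a repeated root.
Hence y_h = (C1 + C2*t)*exp(-3*t).
Try y_p = A*cos(t) + B*sin(t). Substituting and equating the coefficients of cos(t) and sin(t) gives A = -3/10, B = 2/5, so y_p = -3*cos(t)/10 + 2*sin(t)/5.

y = -3*cos(t)/10 + 2*sin(t)/5 + C1*exp(-3*t) + C2*t*exp(-3*t)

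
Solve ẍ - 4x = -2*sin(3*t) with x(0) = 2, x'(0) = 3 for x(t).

Characteristic equation r² - 4 = 0 factors as (r + 2)(r - 2) = 0, so r = -2, 2.
Hence x_h = C1*exp(-2*t) + C2*exp(2*t).
Try x_p = A*cos(3*t) + B*sin(3*t). Substituting and equating the coefficients of cos(3t) and sin(3t) gives A = 0, B = 2/13, so x_p = 2*sin(3*t)/13.
General solution: x = 2*sin(3*t)/13 + C1*exp(-2*t) + C2*exp(2*t).
Apply the initial conditions: x(0) = C1 + C2 = 2 and x'(0) = 6/13 - 2*C1 + 2*C2 = 3. Solving gives C1 = 19/52, C2 = 85/52.

x = 2*sin(3*t)/13 + 19*exp(-2*t)/52 + 85*exp(2*t)/52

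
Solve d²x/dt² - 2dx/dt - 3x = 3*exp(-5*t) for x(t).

Characteristic equation r² - 2r - 3 = 0 factors as (r + 1)(r - 3) = 0, so r = -1, 3.
Hence x_h = C1*exp(-t) + C2*exp(3*t).
Try x_p = A*exp(-5*t). Substituting into the equation and dividing by exp(-5*t) gives A = 3/32, so x_p = 3*exp(-5*t)/32.

x = 3*exp(-5*t)/32 + C1*exp(-t) + C2*exp(3*t)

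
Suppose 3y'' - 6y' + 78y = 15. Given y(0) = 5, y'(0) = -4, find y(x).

Divide through by 3: y'' - 2y' + 26y = 5.
Characteristic equation r² - 2r + 26 = 0 has discriminant (-2)² - 4·(26) = -100 < 0, so r = 1 ± 5i.
Hence y_h = C1*cos(5*x)*exp(x) + C2*exp(x)*sin(5*x).
For the particular solution try y_p = A0. Substituting and matching coefficients of each power of x gives A0 = 5/26, so y_p = 5/26.
General solution: y = 5/26 + C1*cos(5*x)*exp(x) + C2*exp(x)*sin(5*x).
Apply the initial conditions: y(0) = 5/26 + C1 = 5 and y'(0) = C1 + 5*C2 = -4. Solving gives C1 = 125/26, C2 = -229/130.

y = 5/26 - 229*exp(x)*sin(5*x)/130 + 125*cos(5*x)*exp(x)/26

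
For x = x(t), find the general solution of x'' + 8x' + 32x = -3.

x = -3/32 + C1*cos(4*t)*exp(-4*t) + C2*exp(-4*t)*sin(4*t)

Characteristic equation r² + 8r + 32 = 0 has discriminant (8)² - 4·(32) = -64 < 0, so r = -4 ± 4i.
Hence x_h = C1*cos(4*t)*exp(-4*t) + C2*exp(-4*t)*sin(4*t).
For the particular solution try x_p = A0. Substituting and matching coefficients of each power of t gives A0 = -3/32, so x_p = -3/32.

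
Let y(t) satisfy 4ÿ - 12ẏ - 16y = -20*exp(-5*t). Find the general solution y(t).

y = -5*exp(-5*t)/36 + C1*exp(-t) + C2*exp(4*t)

Divide through by 4: y'' - 3y' - 4y = -5*exp(-5*t).
Characteristic equation r² - 3r - 4 = 0 factors as (r + 1)(r - 4) = 0, so r = -1, 4.
Hence y_h = C1*exp(-t) + C2*exp(4*t).
Try y_p = A*exp(-5*t). Substituting into the equation and dividing by exp(-5*t) gives A = -5/36, so y_p = -5*exp(-5*t)/36.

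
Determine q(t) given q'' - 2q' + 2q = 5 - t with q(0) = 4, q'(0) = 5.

q = 2 - t/2 + 2*cos(t)*exp(t) + 7*exp(t)*sin(t)/2

Characteristic equation r² - 2r + 2 = 0 has discriminant (-2)² - 4·(2) = -4 < 0, so r = 1 ± i.
Hence q_h = C1*cos(t)*exp(t) + C2*exp(t)*sin(t).
For the particular solution try q_p = A0 + A1*t. Substituting and matching coefficients of each power of t gives A0 = 2, A1 = -1/2, so q_p = 2 - t/2.
General solution: q = 2 - t/2 + C1*cos(t)*exp(t) + C2*exp(t)*sin(t).
Apply the initial conditions: q(0) = 2 + C1 = 4 and q'(0) = -1/2 + C1 + C2 = 5. Solving gives C1 = 2, C2 = 7/2.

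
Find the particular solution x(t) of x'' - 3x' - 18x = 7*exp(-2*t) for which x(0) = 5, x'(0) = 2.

Characteristic equation r² - 3r - 18 = 0 factors as (r - 6)(r + 3) = 0, so r = 6, -3.
Hence x_h = C1*exp(6*t) + C2*exp(-3*t).
Try x_p = A*exp(-2*t). Substituting into the equation and dividing by exp(-2*t) gives A = -7/8, so x_p = -7*exp(-2*t)/8.
General solution: x = -7*exp(-2*t)/8 + C1*exp(6*t) + C2*exp(-3*t).
Apply the initial conditions: x(0) = -7/8 + C1 + C2 = 5 and x'(0) = 7/4 - 3*C2 + 6*C1 = 2. Solving gives C1 = 143/72, C2 = 35/9.

x = -7*exp(-2*t)/8 + 35*exp(-3*t)/9 + 143*exp(6*t)/72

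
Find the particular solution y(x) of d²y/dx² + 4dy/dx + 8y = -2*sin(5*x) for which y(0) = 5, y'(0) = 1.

Characteristic equation r² + 4r + 8 = 0 has discriminant (4)² - 4·(8) = -16 < 0, so r = -2 ± 2i.
Hence y_h = C1*cos(2*x)*exp(-2*x) + C2*exp(-2*x)*sin(2*x).
Try y_p = A*cos(5*x) + B*sin(5*x). Substituting and equating the coefficients of cos(5x) and sin(5x) gives A = 40/689, B = 34/689, so y_p = 34*sin(5*x)/689 + 40*cos(5*x)/689.
General solution: y = 34*sin(5*x)/689 + 40*cos(5*x)/689 + C1*cos(2*x)*exp(-2*x) + C2*exp(-2*x)*sin(2*x).
Apply the initial conditions: y(0) = 40/689 + C1 = 5 and y'(0) = 170/689 - 2*C1 + 2*C2 = 1. Solving gives C1 = 3405/689, C2 = 7329/1378.

y = 34*sin(5*x)/689 + 40*cos(5*x)/689 + 3405*cos(2*x)*exp(-2*x)/689 + 7329*exp(-2*x)*sin(2*x)/1378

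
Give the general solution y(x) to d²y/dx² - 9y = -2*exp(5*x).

y = -exp(5*x)/8 + C1*exp(3*x) + C2*exp(-3*x)

Characteristic equation r² - 9 = 0 factors as (r - 3)(r + 3) = 0, so r = 3, -3.
Hence y_h = C1*exp(3*x) + C2*exp(-3*x).
Try y_p = A*exp(5*x). Substituting into the equation and dividing by exp(5*x) gives A = -1/8, so y_p = -exp(5*x)/8.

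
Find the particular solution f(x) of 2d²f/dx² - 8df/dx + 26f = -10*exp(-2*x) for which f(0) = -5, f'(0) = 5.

f = -exp(-2*x)/5 - 24*cos(3*x)*exp(2*x)/5 + 71*exp(2*x)*sin(3*x)/15

Divide through by 2: f'' - 4f' + 13f = -5*exp(-2*x).
Characteristic equation r² - 4r + 13 = 0 has discriminant (-4)² - 4·(13) = -36 < 0, so r = 2 ± 3i.
Hence f_h = C1*cos(3*x)*exp(2*x) + C2*exp(2*x)*sin(3*x).
Try f_p = A*exp(-2*x). Substituting into the equation and dividing by exp(-2*x) gives A = -1/5, so f_p = -exp(-2*x)/5.
General solution: f = -exp(-2*x)/5 + C1*cos(3*x)*exp(2*x) + C2*exp(2*x)*sin(3*x).
Apply the initial conditions: f(0) = -1/5 + C1 = -5 and f'(0) = 2/5 + 2*C1 + 3*C2 = 5. Solving gives C1 = -24/5, C2 = 71/15.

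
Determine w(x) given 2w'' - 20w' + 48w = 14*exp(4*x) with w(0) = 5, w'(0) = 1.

Divide through by 2: w'' - 10w' + 24w = 7*exp(4*x).
Characteristic equation r² - 10r + 24 = 0 factors as (r - 4)(r - 6) = 0, so r = 4, 6.
Hence w_h = C1*exp(4*x) + C2*exp(6*x).
Since exp(4*x) solves the homogeneous equation (r = 4 is a root of multiplicity 1), multiply the trial by x. Try w_p = A*x*exp(4*x). Substituting into the equation and dividing by exp(4*x) gives A = -7/2, so w_p = -7*x*exp(4*x)/2.
General solution: w = C1*exp(4*x) + C2*exp(6*x) - 7*x*exp(4*x)/2.
Apply the initial conditions: w(0) = C1 + C2 = 5 and w'(0) = -7/2 + 4*C1 + 6*C2 = 1. Solving gives C1 = 51/4, C2 = -31/4.

w = -31*exp(6*x)/4 + 51*exp(4*x)/4 - 7*x*exp(4*x)/2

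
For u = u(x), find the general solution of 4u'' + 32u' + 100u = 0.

Divide through by 4: u'' + 8u' + 25u = 0.
Characteristic equation r² + 8r + 25 = 0 has discriminant (8)² - 4·(25) = -36 < 0, so r = -4 ± 3i.
Hence u_h = C1*cos(3*x)*exp(-4*x) + C2*exp(-4*x)*sin(3*x).

u = C1*cos(3*x)*exp(-4*x) + C2*exp(-4*x)*sin(3*x)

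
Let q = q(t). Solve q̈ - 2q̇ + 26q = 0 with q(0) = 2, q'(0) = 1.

Characteristic equation r² - 2r + 26 = 0 has discriminant (-2)² - 4·(26) = -100 < 0, so r = 1 ± 5i.
Hence q_h = C1*cos(5*t)*exp(t) + C2*exp(t)*sin(5*t).
Apply the initial conditions: q(0) = C1 = 2 and q'(0) = C1 + 5*C2 = 1. Solving gives C1 = 2, C2 = -1/5.

q = 2*cos(5*t)*exp(t) - exp(t)*sin(5*t)/5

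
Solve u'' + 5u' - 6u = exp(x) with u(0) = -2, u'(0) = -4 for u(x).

Characteristic equation r² + 5r - 6 = 0 factors as (r - 1)(r + 6) = 0, so r = 1, -6.
Hence u_h = C1*exp(x) + C2*exp(-6*x).
Since exp(x) solves the homogeneous equation (r = 1 is a root of multiplicity 1), multiply the trial by x. Try u_p = A*x*exp(x). Substituting into the equation and dividing by exp(x) gives A = 1/7, so u_p = x*exp(x)/7.
General solution: u = C1*exp(x) + C2*exp(-6*x) + x*exp(x)/7.
Apply the initial conditions: u(0) = C1 + C2 = -2 and u'(0) = 1/7 + C1 - 6*C2 = -4. Solving gives C1 = -113/49, C2 = 15/49.

u = -113*exp(x)/49 + 15*exp(-6*x)/49 + x*exp(x)/7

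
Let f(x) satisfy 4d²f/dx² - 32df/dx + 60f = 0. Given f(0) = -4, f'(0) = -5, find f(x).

f = -15*exp(3*x)/2 + 7*exp(5*x)/2

Divide through by 4: f'' - 8f' + 15f = 0.
Characteristic equation r² - 8r + 15 = 0 factors as (r - 3)(r - 5) = 0, so r = 3, 5.
Hence f_h = C1*exp(3*x) + C2*exp(5*x).
Apply the initial conditions: f(0) = C1 + C2 = -4 and f'(0) = 3*C1 + 5*C2 = -5. Solving gives C1 = -15/2, C2 = 7/2.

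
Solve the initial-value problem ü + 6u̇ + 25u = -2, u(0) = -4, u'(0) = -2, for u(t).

u = -2/25 - 98*cos(4*t)*exp(-3*t)/25 - 86*exp(-3*t)*sin(4*t)/25

Characteristic equation r² + 6r + 25 = 0 has discriminant (6)² - 4·(25) = -64 < 0, so r = -3 ± 4i.
Hence u_h = C1*cos(4*t)*exp(-3*t) + C2*exp(-3*t)*sin(4*t).
For the particular solution try u_p = A0. Substituting and matching coefficients of each power of t gives A0 = -2/25, so u_p = -2/25.
General solution: u = -2/25 + C1*cos(4*t)*exp(-3*t) + C2*exp(-3*t)*sin(4*t).
Apply the initial conditions: u(0) = -2/25 + C1 = -4 and u'(0) = -3*C1 + 4*C2 = -2. Solving gives C1 = -98/25, C2 = -86/25.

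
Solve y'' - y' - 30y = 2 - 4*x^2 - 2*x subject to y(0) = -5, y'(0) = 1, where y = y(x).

y = -403/6750 - 3823*exp(-5*x)/1375 - 1283*exp(6*x)/594 + 2*x**2/15 + 13*x/225

Characteristic equation r² - r - 30 = 0 factors as (r + 5)(r - 6) = 0, so r = -5, 6.
Hence y_h = C1*exp(-5*x) + C2*exp(6*x).
For the particular solution try y_p = A0 + A1*x + A2*x^2. Substituting and matching coefficients of each power of x gives A0 = -403/6750, A1 = 13/225, A2 = 2/15, so y_p = -403/6750 + 2*x^2/15 + 13*x/225.
General solution: y = -403/6750 + 2*x^2/15 + 13*x/225 + C1*exp(-5*x) + C2*exp(6*x).
Apply the initial conditions: y(0) = -403/6750 + C1 + C2 = -5 and y'(0) = 13/225 - 5*C1 + 6*C2 = 1. Solving gives C1 = -3823/1375, C2 = -1283/594.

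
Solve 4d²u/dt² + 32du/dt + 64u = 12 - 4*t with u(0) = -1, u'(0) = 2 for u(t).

Divide through by 4: u'' + 8u' + 16u = 3 - t.
Characteristic equation r² + 8r + 16 = 0 has discriminant (8)² - 4·(16) = 0, so r = -4 is a repeated root.
Hence u_h = (C1 + C2*t)*exp(-4*t).
For the particular solution try u_p = A0 + A1*t. Substituting and matching coefficients of each power of t gives A0 = 7/32, A1 = -1/16, so u_p = 7/32 - t/16.
General solution: u = 7/32 - t/16 + C1*exp(-4*t) + C2*t*exp(-4*t).
Apply the initial conditions: u(0) = 7/32 + C1 = -1 and u'(0) = -1/16 + C2 - 4*C1 = 2. Solving gives C1 = -39/32, C2 = -45/16.

u = 7/32 - 39*exp(-4*t)/32 - t/16 - 45*t*exp(-4*t)/16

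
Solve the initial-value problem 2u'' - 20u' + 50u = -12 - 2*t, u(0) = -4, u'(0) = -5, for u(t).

Divide through by 2: u'' - 10u' + 25u = -6 - t.
Characteristic equation r² - 10r + 25 = 0 has discriminant (-10)² - 4·(25) = 0, so r = 5 is a repeated root.
Hence u_h = (C1 + C2*t)*exp(5*t).
For the particular solution try u_p = A0 + A1*t. Substituting and matching coefficients of each power of t gives A0 = -32/125, A1 = -1/25, so u_p = -32/125 - t/25.
General solution: u = -32/125 - t/25 + C1*exp(5*t) + C2*t*exp(5*t).
Apply the initial conditions: u(0) = -32/125 + C1 = -4 and u'(0) = -1/25 + C2 + 5*C1 = -5. Solving gives C1 = -468/125, C2 = 344/25.

u = -32/125 - 468*exp(5*t)/125 - t/25 + 344*t*exp(5*t)/25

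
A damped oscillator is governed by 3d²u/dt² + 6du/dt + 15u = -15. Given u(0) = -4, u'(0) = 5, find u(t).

Divide through by 3: u'' + 2u' + 5u = -5.
Characteristic equation r² + 2r + 5 = 0 has discriminant (2)² - 4·(5) = -16 < 0, so r = -1 ± 2i.
Hence u_h = C1*cos(2*t)*exp(-t) + C2*exp(-t)*sin(2*t).
For the particular solution try u_p = A0. Substituting and matching coefficients of each power of t gives A0 = -1, so u_p = -1.
General solution: u = -1 + C1*cos(2*t)*exp(-t) + C2*exp(-t)*sin(2*t).
Apply the initial conditions: u(0) = -1 + C1 = -4 and u'(0) = -C1 + 2*C2 = 5. Solving gives C1 = -3, C2 = 1.

u = -1 + exp(-t)*sin(2*t) - 3*cos(2*t)*exp(-t)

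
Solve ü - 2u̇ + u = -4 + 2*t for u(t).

u = 2*t + C1*exp(t) + C2*t*exp(t)

Characteristic equation r² - 2r + 1 = 0 has discriminant (-2)² - 4·(1) = 0, so r = 1 is a repeated root.
Hence u_h = (C1 + C2*t)*exp(t).
For the particular solution try u_p = A0 + A1*t. Substituting and matching coefficients of each power of t gives A0 = 0, A1 = 2, so u_p = 2*t.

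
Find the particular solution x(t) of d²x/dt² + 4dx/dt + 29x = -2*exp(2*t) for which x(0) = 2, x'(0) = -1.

x = -2*exp(2*t)/41 + 84*cos(5*t)*exp(-2*t)/41 + 131*exp(-2*t)*sin(5*t)/205

Characteristic equation r² + 4r + 29 = 0 has discriminant (4)² - 4·(29) = -100 < 0, so r = -2 ± 5i.
Hence x_h = C1*cos(5*t)*exp(-2*t) + C2*exp(-2*t)*sin(5*t).
Try x_p = A*exp(2*t). Substituting into the equation and dividing by exp(2*t) gives A = -2/41, so x_p = -2*exp(2*t)/41.
General solution: x = -2*exp(2*t)/41 + C1*cos(5*t)*exp(-2*t) + C2*exp(-2*t)*sin(5*t).
Apply the initial conditions: x(0) = -2/41 + C1 = 2 and x'(0) = -4/41 - 2*C1 + 5*C2 = -1. Solving gives C1 = 84/41, C2 = 131/205.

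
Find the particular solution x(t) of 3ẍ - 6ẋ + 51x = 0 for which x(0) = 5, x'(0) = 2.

Divide through by 3: x'' - 2x' + 17x = 0.
Characteristic equation r² - 2r + 17 = 0 has discriminant (-2)² - 4·(17) = -64 < 0, so r = 1 ± 4i.
Hence x_h = C1*cos(4*t)*exp(t) + C2*exp(t)*sin(4*t).
Apply the initial conditions: x(0) = C1 = 5 and x'(0) = C1 + 4*C2 = 2. Solving gives C1 = 5, C2 = -3/4.

x = 5*cos(4*t)*exp(t) - 3*exp(t)*sin(4*t)/4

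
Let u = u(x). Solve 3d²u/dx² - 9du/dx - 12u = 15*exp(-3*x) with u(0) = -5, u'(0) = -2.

Divide through by 3: u'' - 3u' - 4u = 5*exp(-3*x).
Characteristic equation r² - 3r - 4 = 0 factors as (r + 1)(r - 4) = 0, so r = -1, 4.
Hence u_h = C1*exp(-x) + C2*exp(4*x).
Try u_p = A*exp(-3*x). Substituting into the equation and dividing by exp(-3*x) gives A = 5/14, so u_p = 5*exp(-3*x)/14.
General solution: u = 5*exp(-3*x)/14 + C1*exp(-x) + C2*exp(4*x).
Apply the initial conditions: u(0) = 5/14 + C1 + C2 = -5 and u'(0) = -15/14 - C1 + 4*C2 = -2. Solving gives C1 = -41/10, C2 = -44/35.

u = -44*exp(4*x)/35 - 41*exp(-x)/10 + 5*exp(-3*x)/14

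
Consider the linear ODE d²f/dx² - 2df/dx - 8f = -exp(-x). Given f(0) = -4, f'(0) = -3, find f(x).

f = -28*exp(4*x)/15 - 7*exp(-2*x)/3 + exp(-x)/5

Characteristic equation r² - 2r - 8 = 0 factors as (r + 2)(r - 4) = 0, so r = -2, 4.
Hence f_h = C1*exp(-2*x) + C2*exp(4*x).
Try f_p = A*exp(-x). Substituting into the equation and dividing by exp(-x) gives A = 1/5, so f_p = exp(-x)/5.
General solution: f = exp(-x)/5 + C1*exp(-2*x) + C2*exp(4*x).
Apply the initial conditions: f(0) = 1/5 + C1 + C2 = -4 and f'(0) = -1/5 - 2*C1 + 4*C2 = -3. Solving gives C1 = -7/3, C2 = -28/15.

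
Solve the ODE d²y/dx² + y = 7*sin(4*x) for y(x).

Characteristic equation r² + 1 = 0 has discriminant (0)² - 4·(1) = -4 < 0, so r = ± i.
Hence y_h = C1*cos(x) + C2*sin(x).
Try y_p = A*cos(4*x) + B*sin(4*x). Substituting and equating the coefficients of cos(4x) and sin(4x) gives A = 0, B = -7/15, so y_p = -7*sin(4*x)/15.

y = -7*sin(4*x)/15 + C1*cos(x) + C2*sin(x)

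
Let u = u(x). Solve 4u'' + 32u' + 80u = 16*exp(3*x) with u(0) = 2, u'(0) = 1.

u = 4*exp(3*x)/53 + 102*cos(2*x)*exp(-4*x)/53 + 449*exp(-4*x)*sin(2*x)/106

Divide through by 4: u'' + 8u' + 20u = 4*exp(3*x).
Characteristic equation r² + 8r + 20 = 0 has discriminant (8)² - 4·(20) = -16 < 0, so r = -4 ± 2i.
Hence u_h = C1*cos(2*x)*exp(-4*x) + C2*exp(-4*x)*sin(2*x).
Try u_p = A*exp(3*x). Substituting into the equation and dividing by exp(3*x) gives A = 4/53, so u_p = 4*exp(3*x)/53.
General solution: u = 4*exp(3*x)/53 + C1*cos(2*x)*exp(-4*x) + C2*exp(-4*x)*sin(2*x).
Apply the initial conditions: u(0) = 4/53 + C1 = 2 and u'(0) = 12/53 - 4*C1 + 2*C2 = 1. Solving gives C1 = 102/53, C2 = 449/106.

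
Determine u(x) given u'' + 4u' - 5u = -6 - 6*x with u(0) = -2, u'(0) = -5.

Characteristic equation r² + 4r - 5 = 0 factors as (r + 5)(r - 1) = 0, so r = -5, 1.
Hence u_h = C1*exp(-5*x) + C2*exp(x).
For the particular solution try u_p = A0 + A1*x. Substituting and matching coefficients of each power of x gives A0 = 54/25, A1 = 6/5, so u_p = 54/25 + 6*x/5.
General solution: u = 54/25 + 6*x/5 + C1*exp(-5*x) + C2*exp(x).
Apply the initial conditions: u(0) = 54/25 + C1 + C2 = -2 and u'(0) = 6/5 + C2 - 5*C1 = -5. Solving gives C1 = 17/50, C2 = -9/2.

u = 54/25 - 9*exp(x)/2 + 6*x/5 + 17*exp(-5*x)/50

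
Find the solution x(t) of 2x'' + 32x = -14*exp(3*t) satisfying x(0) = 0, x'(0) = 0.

x = -7*exp(3*t)/25 + 7*cos(4*t)/25 + 21*sin(4*t)/100

Divide through by 2: x'' + 16x = -7*exp(3*t).
Characteristic equation r² + 16 = 0 has discriminant (0)² - 4·(16) = -64 < 0, so r = ± 4i.
Hence x_h = C1*cos(4*t) + C2*sin(4*t).
Try x_p = A*exp(3*t). Substituting into the equation and dividing by exp(3*t) gives A = -7/25, so x_p = -7*exp(3*t)/25.
General solution: x = -7*exp(3*t)/25 + C1*cos(4*t) + C2*sin(4*t).
Apply the initial conditions: x(0) = -7/25 + C1 = 0 and x'(0) = -21/25 + 4*C2 = 0. Solving gives C1 = 7/25, C2 = 21/100.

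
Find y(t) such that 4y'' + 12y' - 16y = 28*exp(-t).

y = -7*exp(-t)/6 + C1*exp(t) + C2*exp(-4*t)

Divide through by 4: y'' + 3y' - 4y = 7*exp(-t).
Characteristic equation r² + 3r - 4 = 0 factors as (r - 1)(r + 4) = 0, so r = 1, -4.
Hence y_h = C1*exp(t) + C2*exp(-4*t).
Try y_p = A*exp(-t). Substituting into the equation and dividing by exp(-t) gives A = -7/6, so y_p = -7*exp(-t)/6.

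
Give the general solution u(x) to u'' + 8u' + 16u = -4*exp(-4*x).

u = C1*exp(-4*x) - 2*x**2*exp(-4*x) + C2*x*exp(-4*x)

Characteristic equation r² + 8r + 16 = 0 has discriminant (8)² - 4·(16) = 0, so r = -4 is a repeated root.
Hence u_h = (C1 + C2*x)*exp(-4*x).
Since exp(-4*x) solves the homogeneous equation (r = -4 is a root of multiplicity 2), multiply the trial by x^2. Try u_p = A*x^2*exp(-4*x). Substituting into the equation and dividing by exp(-4*x) gives A = -2, so u_p = -2*x^2*exp(-4*x).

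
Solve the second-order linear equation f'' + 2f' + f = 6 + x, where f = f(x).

Characteristic equation r² + 2r + 1 = 0 has discriminant (2)² - 4·(1) = 0, so r = -1 is a repeated root.
Hence f_h = (C1 + C2*x)*exp(-x).
For the particular solution try f_p = A0 + A1*x. Substituting and matching coefficients of each power of x gives A0 = 4, A1 = 1, so f_p = 4 + x.

f = 4 + x + C1*exp(-x) + C2*x*exp(-x)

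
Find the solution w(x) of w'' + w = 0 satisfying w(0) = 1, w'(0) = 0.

Characteristic equation r² + 1 = 0 has discriminant (0)² - 4·(1) = -4 < 0, so r = ± i.
Hence w_h = C1*cos(x) + C2*sin(x).
Apply the initial conditions: w(0) = C1 = 1 and w'(0) = C2 = 0. Solving gives C1 = 1, C2 = 0.

w = cos(x)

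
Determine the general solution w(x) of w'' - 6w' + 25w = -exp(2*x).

w = -exp(2*x)/17 + C1*cos(4*x)*exp(3*x) + C2*exp(3*x)*sin(4*x)

Characteristic equation r² - 6r + 25 = 0 has discriminant (-6)² - 4·(25) = -64 < 0, so r = 3 ± 4i.
Hence w_h = C1*cos(4*x)*exp(3*x) + C2*exp(3*x)*sin(4*x).
Try w_p = A*exp(2*x). Substituting into the equation and dividing by exp(2*x) gives A = -1/17, so w_p = -exp(2*x)/17.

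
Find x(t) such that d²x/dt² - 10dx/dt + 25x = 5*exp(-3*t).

x = 5*exp(-3*t)/64 + C1*exp(5*t) + C2*t*exp(5*t)

Characteristic equation r² - 10r + 25 = 0 has discriminant (-10)² - 4·(25) = 0, so r = 5 is a repeated root.
Hence x_h = (C1 + C2*t)*exp(5*t).
Try x_p = A*exp(-3*t). Substituting into the equation and dividing by exp(-3*t) gives A = 5/64, so x_p = 5*exp(-3*t)/64.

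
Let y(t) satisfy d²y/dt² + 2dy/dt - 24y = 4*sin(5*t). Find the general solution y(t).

y = -196*sin(5*t)/2501 - 40*cos(5*t)/2501 + C1*exp(4*t) + C2*exp(-6*t)

Characteristic equation r² + 2r - 24 = 0 factors as (r - 4)(r + 6) = 0, so r = 4, -6.
Hence y_h = C1*exp(4*t) + C2*exp(-6*t).
Try y_p = A*cos(5*t) + B*sin(5*t). Substituting and equating the coefficients of cos(5t) and sin(5t) gives A = -40/2501, B = -196/2501, so y_p = -196*sin(5*t)/2501 - 40*cos(5*t)/2501.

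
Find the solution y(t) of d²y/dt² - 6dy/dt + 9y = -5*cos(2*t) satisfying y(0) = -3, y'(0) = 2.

y = -482*exp(3*t)/169 - 25*cos(2*t)/169 + 60*sin(2*t)/169 + 128*t*exp(3*t)/13

Characteristic equation r² - 6r + 9 = 0 has discriminant (-6)² - 4·(9) = 0, so r = 3 is a repeated root.
Hence y_h = (C1 + C2*t)*exp(3*t).
Try y_p = A*cos(2*t) + B*sin(2*t). Substituting and equating the coefficients of cos(2t) and sin(2t) gives A = -25/169, B = 60/169, so y_p = -25*cos(2*t)/169 + 60*sin(2*t)/169.
General solution: y = -25*cos(2*t)/169 + 60*sin(2*t)/169 + C1*exp(3*t) + C2*t*exp(3*t).
Apply the initial conditions: y(0) = -25/169 + C1 = -3 and y'(0) = 120/169 + C2 + 3*C1 = 2. Solving gives C1 = -482/169, C2 = 128/13.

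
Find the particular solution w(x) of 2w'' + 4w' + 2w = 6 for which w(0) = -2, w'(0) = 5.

Divide through by 2: w'' + 2w' + w = 3.
Characteristic equation r² + 2r + 1 = 0 has discriminant (2)² - 4·(1) = 0, so r = -1 is a repeated root.
Hence w_h = (C1 + C2*x)*exp(-x).
For the particular solution try w_p = A0. Substituting and matching coefficients of each power of x gives A0 = 3, so w_p = 3.
General solution: w = 3 + C1*exp(-x) + C2*x*exp(-x).
Apply the initial conditions: w(0) = 3 + C1 = -2 and w'(0) = C2 - C1 = 5. Solving gives C1 = -5, C2 = 0.

w = 3 - 5*exp(-x)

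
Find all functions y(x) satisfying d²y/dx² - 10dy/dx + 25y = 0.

Characteristic equation r² - 10r + 25 = 0 has discriminant (-10)² - 4·(25) = 0, so r = 5 is a repeated root.
Hence y_h = (C1 + C2*x)*exp(5*x).

y = C1*exp(5*x) + C2*x*exp(5*x)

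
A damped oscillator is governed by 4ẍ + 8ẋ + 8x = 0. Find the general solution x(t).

Divide through by 4: x'' + 2x' + 2x = 0.
Characteristic equation r² + 2r + 2 = 0 has discriminant (2)² - 4·(2) = -4 < 0, so r = -1 ± i.
Hence x_h = C1*cos(t)*exp(-t) + C2*exp(-t)*sin(t).

x = C1*cos(t)*exp(-t) + C2*exp(-t)*sin(t)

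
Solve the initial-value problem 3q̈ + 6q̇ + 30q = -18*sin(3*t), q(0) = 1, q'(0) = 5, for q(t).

Divide through by 3: q'' + 2q' + 10q = -6*sin(3*t).
Characteristic equation r² + 2r + 10 = 0 has discriminant (2)² - 4·(10) = -36 < 0, so r = -1 ± 3i.
Hence q_h = C1*cos(3*t)*exp(-t) + C2*exp(-t)*sin(3*t).
Try q_p = A*cos(3*t) + B*sin(3*t). Substituting and equating the coefficients of cos(3t) and sin(3t) gives A = 36/37, B = -6/37, so q_p = -6*sin(3*t)/37 + 36*cos(3*t)/37.
General solution: q = -6*sin(3*t)/37 + 36*cos(3*t)/37 + C1*cos(3*t)*exp(-t) + C2*exp(-t)*sin(3*t).
Apply the initial conditions: q(0) = 36/37 + C1 = 1 and q'(0) = -18/37 - C1 + 3*C2 = 5. Solving gives C1 = 1/37, C2 = 68/37.

q = -6*sin(3*t)/37 + 36*cos(3*t)/37 + cos(3*t)*exp(-t)/37 + 68*exp(-t)*sin(3*t)/37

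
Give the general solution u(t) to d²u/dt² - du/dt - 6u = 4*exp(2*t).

Characteristic equation r² - r - 6 = 0 factors as (r + 2)(r - 3) = 0, so r = -2, 3.
Hence u_h = C1*exp(-2*t) + C2*exp(3*t).
Try u_p = A*exp(2*t). Substituting into the equation and dividing by exp(2*t) gives A = -1, so u_p = -exp(2*t).

u = -exp(2*t) + C1*exp(-2*t) + C2*exp(3*t)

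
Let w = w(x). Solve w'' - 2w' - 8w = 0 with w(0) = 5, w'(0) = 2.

w = 2*exp(4*x) + 3*exp(-2*x)

Characteristic equation r² - 2r - 8 = 0 factors as (r + 2)(r - 4) = 0, so r = -2, 4.
Hence w_h = C1*exp(-2*x) + C2*exp(4*x).
Apply the initial conditions: w(0) = C1 + C2 = 5 and w'(0) = -2*C1 + 4*C2 = 2. Solving gives C1 = 3, C2 = 2.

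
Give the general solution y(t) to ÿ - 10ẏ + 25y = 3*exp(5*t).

Characteristic equation r² - 10r + 25 = 0 has discriminant (-10)² - 4·(25) = 0, so r = 5 is a repeated root.
Hence y_h = (C1 + C2*t)*exp(5*t).
Since exp(5*t) solves the homogeneous equation (r = 5 is a root of multiplicity 2), multiply the trial by t^2. Try y_p = A*t^2*exp(5*t). Substituting into the equation and dividing by exp(5*t) gives A = 3/2, so y_p = 3*t^2*exp(5*t)/2.

y = C1*exp(5*t) + 3*t**2*exp(5*t)/2 + C2*t*exp(5*t)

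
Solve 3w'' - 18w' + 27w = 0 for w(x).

w = C1*exp(3*x) + C2*x*exp(3*x)

Divide through by 3: w'' - 6w' + 9w = 0.
Characteristic equation r² - 6r + 9 = 0 has discriminant (-6)² - 4·(9) = 0, so r = 3 is a repeated root.
Hence w_h = (C1 + C2*x)*exp(3*x).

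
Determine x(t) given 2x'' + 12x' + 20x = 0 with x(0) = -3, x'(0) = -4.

x = -13*exp(-3*t)*sin(t) - 3*cos(t)*exp(-3*t)

Divide through by 2: x'' + 6x' + 10x = 0.
Characteristic equation r² + 6r + 10 = 0 has discriminant (6)² - 4·(10) = -4 < 0, so r = -3 ± i.
Hence x_h = C1*cos(t)*exp(-3*t) + C2*exp(-3*t)*sin(t).
Apply the initial conditions: x(0) = C1 = -3 and x'(0) = C2 - 3*C1 = -4. Solving gives C1 = -3, C2 = -13.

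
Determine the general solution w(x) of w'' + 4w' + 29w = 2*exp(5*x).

w = exp(5*x)/37 + C1*cos(5*x)*exp(-2*x) + C2*exp(-2*x)*sin(5*x)

Characteristic equation r² + 4r + 29 = 0 has discriminant (4)² - 4·(29) = -100 < 0, so r = -2 ± 5i.
Hence w_h = C1*cos(5*x)*exp(-2*x) + C2*exp(-2*x)*sin(5*x).
Try w_p = A*exp(5*x). Substituting into the equation and dividing by exp(5*x) gives A = 1/37, so w_p = exp(5*x)/37.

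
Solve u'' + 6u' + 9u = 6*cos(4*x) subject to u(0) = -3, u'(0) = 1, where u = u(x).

u = -1833*exp(-3*x)/625 - 42*cos(4*x)/625 + 144*sin(4*x)/625 - 218*x*exp(-3*x)/25

Characteristic equation r² + 6r + 9 = 0 has discriminant (6)² - 4·(9) = 0, so r = -3 is a repeated root.
Hence u_h = (C1 + C2*x)*exp(-3*x).
Try u_p = A*cos(4*x) + B*sin(4*x). Substituting and equating the coefficients of cos(4x) and sin(4x) gives A = -42/625, B = 144/625, so u_p = -42*cos(4*x)/625 + 144*sin(4*x)/625.
General solution: u = -42*cos(4*x)/625 + 144*sin(4*x)/625 + C1*exp(-3*x) + C2*x*exp(-3*x).
Apply the initial conditions: u(0) = -42/625 + C1 = -3 and u'(0) = 576/625 + C2 - 3*C1 = 1. Solving gives C1 = -1833/625, C2 = -218/25.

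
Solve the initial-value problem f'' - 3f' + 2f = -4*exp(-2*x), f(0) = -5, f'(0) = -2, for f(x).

Characteristic equation r² - 3r + 2 = 0 factors as (r - 2)(r - 1) = 0, so r = 2, 1.
Hence f_h = C1*exp(2*x) + C2*exp(x).
Try f_p = A*exp(-2*x). Substituting into the equation and dividing by exp(-2*x) gives A = -1/3, so f_p = -exp(-2*x)/3.
General solution: f = -exp(-2*x)/3 + C1*exp(2*x) + C2*exp(x).
Apply the initial conditions: f(0) = -1/3 + C1 + C2 = -5 and f'(0) = 2/3 + C2 + 2*C1 = -2. Solving gives C1 = 2, C2 = -20/3.

f = 2*exp(2*x) - 20*exp(x)/3 - exp(-2*x)/3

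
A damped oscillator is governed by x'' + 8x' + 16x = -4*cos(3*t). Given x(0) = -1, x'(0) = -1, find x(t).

Characteristic equation r² + 8r + 16 = 0 has discriminant (8)² - 4·(16) = 0, so r = -4 is a repeated root.
Hence x_h = (C1 + C2*t)*exp(-4*t).
Try x_p = A*cos(3*t) + B*sin(3*t). Substituting and equating the coefficients of cos(3t) and sin(3t) gives A = -28/625, B = -96/625, so x_p = -96*sin(3*t)/625 - 28*cos(3*t)/625.
General solution: x = -96*sin(3*t)/625 - 28*cos(3*t)/625 + C1*exp(-4*t) + C2*t*exp(-4*t).
Apply the initial conditions: x(0) = -28/625 + C1 = -1 and x'(0) = -288/625 + C2 - 4*C1 = -1. Solving gives C1 = -597/625, C2 = -109/25.

x = -597*exp(-4*t)/625 - 96*sin(3*t)/625 - 28*cos(3*t)/625 - 109*t*exp(-4*t)/25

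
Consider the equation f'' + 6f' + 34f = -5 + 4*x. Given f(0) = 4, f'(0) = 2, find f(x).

Characteristic equation r² + 6r + 34 = 0 has discriminant (6)² - 4·(34) = -100 < 0, so r = -3 ± 5i.
Hence f_h = C1*cos(5*x)*exp(-3*x) + C2*exp(-3*x)*sin(5*x).
For the particular solution try f_p = A0 + A1*x. Substituting and matching coefficients of each power of x gives A0 = -97/578, A1 = 2/17, so f_p = -97/578 + 2*x/17.
General solution: f = -97/578 + 2*x/17 + C1*cos(5*x)*exp(-3*x) + C2*exp(-3*x)*sin(5*x).
Apply the initial conditions: f(0) = -97/578 + C1 = 4 and f'(0) = 2/17 - 3*C1 + 5*C2 = 2. Solving gives C1 = 2409/578, C2 = 1663/578.

f = -97/578 + 2*x/17 + 1663*exp(-3*x)*sin(5*x)/578 + 2409*cos(5*x)*exp(-3*x)/578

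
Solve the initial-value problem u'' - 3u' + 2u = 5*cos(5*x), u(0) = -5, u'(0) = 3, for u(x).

u = -343*exp(x)/26 - 115*cos(5*x)/754 - 75*sin(5*x)/754 + 242*exp(2*x)/29

Characteristic equation r² - 3r + 2 = 0 factors as (r - 2)(r - 1) = 0, so r = 2, 1.
Hence u_h = C1*exp(2*x) + C2*exp(x).
Try u_p = A*cos(5*x) + B*sin(5*x). Substituting and equating the coefficients of cos(5x) and sin(5x) gives A = -115/754, B = -75/754, so u_p = -115*cos(5*x)/754 - 75*sin(5*x)/754.
General solution: u = -115*cos(5*x)/754 - 75*sin(5*x)/754 + C1*exp(2*x) + C2*exp(x).
Apply the initial conditions: u(0) = -115/754 + C1 + C2 = -5 and u'(0) = -375/754 + C2 + 2*C1 = 3. Solving gives C1 = 242/29, C2 = -343/26.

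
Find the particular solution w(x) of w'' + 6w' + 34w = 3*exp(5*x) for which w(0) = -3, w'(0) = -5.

Characteristic equation r² + 6r + 34 = 0 has discriminant (6)² - 4·(34) = -100 < 0, so r = -3 ± 5i.
Hence w_h = C1*cos(5*x)*exp(-3*x) + C2*exp(-3*x)*sin(5*x).
Try w_p = A*exp(5*x). Substituting into the equation and dividing by exp(5*x) gives A = 3/89, so w_p = 3*exp(5*x)/89.
General solution: w = 3*exp(5*x)/89 + C1*cos(5*x)*exp(-3*x) + C2*exp(-3*x)*sin(5*x).
Apply the initial conditions: w(0) = 3/89 + C1 = -3 and w'(0) = 15/89 - 3*C1 + 5*C2 = -5. Solving gives C1 = -270/89, C2 = -254/89.

w = 3*exp(5*x)/89 - 270*cos(5*x)*exp(-3*x)/89 - 254*exp(-3*x)*sin(5*x)/89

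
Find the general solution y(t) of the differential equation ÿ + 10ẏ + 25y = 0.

Characteristic equation r² + 10r + 25 = 0 has discriminant (10)² - 4·(25) = 0, so r = -5 is a repeated root.
Hence y_h = (C1 + C2*t)*exp(-5*t).

y = C1*exp(-5*t) + C2*t*exp(-5*t)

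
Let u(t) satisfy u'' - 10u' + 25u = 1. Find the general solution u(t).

u = 1/25 + C1*exp(5*t) + C2*t*exp(5*t)

Characteristic equation r² - 10r + 25 = 0 has discriminant (-10)² - 4·(25) = 0, so r = 5 is a repeated root.
Hence u_h = (C1 + C2*t)*exp(5*t).
For the particular solution try u_p = A0. Substituting and matching coefficients of each power of t gives A0 = 1/25, so u_p = 1/25.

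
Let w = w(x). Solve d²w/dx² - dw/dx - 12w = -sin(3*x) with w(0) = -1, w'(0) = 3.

Characteristic equation r² - r - 12 = 0 factors as (r + 3)(r - 4) = 0, so r = -3, 4.
Hence w_h = C1*exp(-3*x) + C2*exp(4*x).
Try w_p = A*cos(3*x) + B*sin(3*x). Substituting and equating the coefficients of cos(3x) and sin(3x) gives A = -1/150, B = 7/150, so w_p = -cos(3*x)/150 + 7*sin(3*x)/150.
General solution: w = -cos(3*x)/150 + 7*sin(3*x)/150 + C1*exp(-3*x) + C2*exp(4*x).
Apply the initial conditions: w(0) = -1/150 + C1 + C2 = -1 and w'(0) = 7/50 - 3*C1 + 4*C2 = 3. Solving gives C1 = -41/42, C2 = -3/175.

w = -41*exp(-3*x)/42 - 3*exp(4*x)/175 - cos(3*x)/150 + 7*sin(3*x)/150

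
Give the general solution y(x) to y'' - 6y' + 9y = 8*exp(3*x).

y = C1*exp(3*x) + 4*x**2*exp(3*x) + C2*x*exp(3*x)

Characteristic equation r² - 6r + 9 = 0 has discriminant (-6)² - 4·(9) = 0, so r = 3 is a repeated root.
Hence y_h = (C1 + C2*x)*exp(3*x).
Since exp(3*x) solves the homogeneous equation (r = 3 is a root of multiplicity 2), multiply the trial by x^2. Try y_p = A*x^2*exp(3*x). Substituting into the equation and dividing by exp(3*x) gives A = 4, so y_p = 4*x^2*exp(3*x).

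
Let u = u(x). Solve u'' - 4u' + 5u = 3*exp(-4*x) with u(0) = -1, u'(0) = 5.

u = 3*exp(-4*x)/37 - 40*cos(x)*exp(2*x)/37 + 277*exp(2*x)*sin(x)/37

Characteristic equation r² - 4r + 5 = 0 has discriminant (-4)² - 4·(5) = -4 < 0, so r = 2 ± i.
Hence u_h = C1*cos(x)*exp(2*x) + C2*exp(2*x)*sin(x).
Try u_p = A*exp(-4*x). Substituting into the equation and dividing by exp(-4*x) gives A = 3/37, so u_p = 3*exp(-4*x)/37.
General solution: u = 3*exp(-4*x)/37 + C1*cos(x)*exp(2*x) + C2*exp(2*x)*sin(x).
Apply the initial conditions: u(0) = 3/37 + C1 = -1 and u'(0) = -12/37 + C2 + 2*C1 = 5. Solving gives C1 = -40/37, C2 = 277/37.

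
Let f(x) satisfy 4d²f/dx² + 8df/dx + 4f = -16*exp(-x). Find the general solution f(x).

f = C1*exp(-x) - 2*x**2*exp(-x) + C2*x*exp(-x)

Divide through by 4: f'' + 2f' + f = -4*exp(-x).
Characteristic equation r² + 2r + 1 = 0 has discriminant (2)² - 4·(1) = 0, so r = -1 is a repeated root.
Hence f_h = (C1 + C2*x)*exp(-x).
Since exp(-x) solves the homogeneous equation (r = -1 is a root of multiplicity 2), multiply the trial by x^2. Try f_p = A*x^2*exp(-x). Substituting into the equation and dividing by exp(-x) gives A = -2, so f_p = -2*x^2*exp(-x).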